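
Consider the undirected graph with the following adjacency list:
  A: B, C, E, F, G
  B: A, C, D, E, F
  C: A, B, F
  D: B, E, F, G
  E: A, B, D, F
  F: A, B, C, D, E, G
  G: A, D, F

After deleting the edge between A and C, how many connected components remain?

A and C are still connected via A-B-C, so the component count stays at 1.

1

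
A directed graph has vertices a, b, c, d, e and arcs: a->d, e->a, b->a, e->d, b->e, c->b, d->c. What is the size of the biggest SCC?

5

{a, b, c, d, e} are all mutually reachable — one SCC of size 5.
The largest has 5 vertices.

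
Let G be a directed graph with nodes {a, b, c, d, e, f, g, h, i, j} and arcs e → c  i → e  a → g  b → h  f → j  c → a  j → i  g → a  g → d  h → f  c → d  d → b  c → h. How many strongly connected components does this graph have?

{a, b, c, d, e, f, g, h, i, j} are all mutually reachable — one SCC of size 10.
That gives 1 strongly connected component.

1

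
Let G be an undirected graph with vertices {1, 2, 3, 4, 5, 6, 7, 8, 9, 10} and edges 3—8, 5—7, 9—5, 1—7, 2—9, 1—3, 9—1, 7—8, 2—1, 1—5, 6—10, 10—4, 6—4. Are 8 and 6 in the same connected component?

The component containing 8 is {1, 2, 3, 5, 7, 8, 9}, and 6 is not in it.

No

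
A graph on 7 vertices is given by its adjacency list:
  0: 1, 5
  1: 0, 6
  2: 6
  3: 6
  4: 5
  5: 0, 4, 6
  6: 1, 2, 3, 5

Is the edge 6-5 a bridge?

After removing 6-5, the path 6-1-0-5 still connects them, so the edge is not a bridge.

No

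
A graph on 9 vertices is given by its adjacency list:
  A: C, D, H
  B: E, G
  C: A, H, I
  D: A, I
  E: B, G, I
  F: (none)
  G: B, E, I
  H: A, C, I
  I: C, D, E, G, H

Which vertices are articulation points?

Removing I increases the component count from 2 to 3, so I is a cut vertex.
By contrast removing B leaves 2 components; it is not a cut vertex. No other vertex is a cut vertex either.

I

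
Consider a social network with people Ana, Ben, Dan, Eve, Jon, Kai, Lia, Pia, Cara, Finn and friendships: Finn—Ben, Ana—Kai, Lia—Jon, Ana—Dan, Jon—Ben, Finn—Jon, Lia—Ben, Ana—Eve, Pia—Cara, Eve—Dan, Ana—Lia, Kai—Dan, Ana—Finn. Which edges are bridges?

The edges on the cycle Ana-Eve-Dan-Ana are not bridges since each lies on that cycle.
But removing Pia—Cara disconnects Pia from Cara — this is a bridge.

Cara-Pia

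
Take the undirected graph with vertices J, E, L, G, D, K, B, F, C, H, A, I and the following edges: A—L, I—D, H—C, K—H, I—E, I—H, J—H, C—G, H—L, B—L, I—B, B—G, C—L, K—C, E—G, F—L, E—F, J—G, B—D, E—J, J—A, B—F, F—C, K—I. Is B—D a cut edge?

No

After removing B—D, the path B-I-D still connects them, so the edge is not a bridge.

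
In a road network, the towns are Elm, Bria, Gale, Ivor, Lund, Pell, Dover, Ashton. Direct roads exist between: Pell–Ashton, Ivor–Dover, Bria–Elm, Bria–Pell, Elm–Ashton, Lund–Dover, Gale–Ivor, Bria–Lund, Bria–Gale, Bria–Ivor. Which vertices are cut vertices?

Removing Bria increases the component count from 1 to 2, so Bria is a cut vertex.
By contrast removing Elm leaves 1 component; it is not a cut vertex. No other vertex is a cut vertex either.

Bria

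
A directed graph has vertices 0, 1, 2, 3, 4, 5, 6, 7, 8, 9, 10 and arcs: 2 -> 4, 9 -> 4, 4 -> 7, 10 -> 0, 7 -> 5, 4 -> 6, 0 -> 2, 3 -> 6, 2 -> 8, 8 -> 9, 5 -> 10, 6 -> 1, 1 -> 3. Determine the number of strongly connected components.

{0, 2, 4, 5, 7, 8, 9, 10} are all mutually reachable — one SCC of size 8.
{1, 3, 6} are all mutually reachable — one SCC of size 3.
That gives 2 strongly connected components.

2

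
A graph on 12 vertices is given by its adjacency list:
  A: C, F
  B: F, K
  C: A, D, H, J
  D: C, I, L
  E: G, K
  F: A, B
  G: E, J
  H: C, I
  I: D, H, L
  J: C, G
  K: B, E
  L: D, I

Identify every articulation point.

Removing C increases the component count from 1 to 2, so C is a cut vertex.
By contrast removing D leaves 1 component; it is not a cut vertex. No other vertex is a cut vertex either.

C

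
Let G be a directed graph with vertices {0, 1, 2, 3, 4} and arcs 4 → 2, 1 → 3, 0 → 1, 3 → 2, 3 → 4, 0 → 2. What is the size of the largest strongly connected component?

{0} is an SCC by itself.
{1} is an SCC by itself.
{3} is an SCC by itself.
{4} is an SCC by itself.
{2} is an SCC by itself.
The largest has 1 vertex.

1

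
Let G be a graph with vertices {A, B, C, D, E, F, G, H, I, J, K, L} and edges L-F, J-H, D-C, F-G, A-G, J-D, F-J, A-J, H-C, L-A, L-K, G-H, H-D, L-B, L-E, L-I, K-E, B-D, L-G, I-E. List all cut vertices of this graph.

Removing L increases the component count from 1 to 2, so L is a cut vertex.
By contrast removing C leaves 1 component; it is not a cut vertex. No other vertex is a cut vertex either.

L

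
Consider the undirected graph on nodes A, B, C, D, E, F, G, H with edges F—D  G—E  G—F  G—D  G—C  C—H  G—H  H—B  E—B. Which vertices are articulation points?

Removing G increases the component count from 2 to 3, so G is a cut vertex.
By contrast removing H leaves 2 components; it is not a cut vertex. No other vertex is a cut vertex either.

G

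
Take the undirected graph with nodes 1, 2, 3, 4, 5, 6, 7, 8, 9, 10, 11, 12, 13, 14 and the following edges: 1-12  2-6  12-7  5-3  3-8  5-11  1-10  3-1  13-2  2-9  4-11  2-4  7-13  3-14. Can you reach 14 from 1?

Yes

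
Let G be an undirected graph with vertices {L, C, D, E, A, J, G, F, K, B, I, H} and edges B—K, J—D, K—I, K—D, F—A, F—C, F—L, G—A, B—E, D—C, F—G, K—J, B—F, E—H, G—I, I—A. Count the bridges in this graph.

The edges on the cycle B-K-J-D-C-F-B are not bridges since each lies on that cycle.
But removing B—E disconnects B from E; removing H—E disconnects H from E; removing L—F disconnects L from F — these are bridges.
That makes 3 bridges.

3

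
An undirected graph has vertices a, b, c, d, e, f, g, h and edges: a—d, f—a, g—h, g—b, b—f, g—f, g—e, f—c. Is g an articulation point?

Deleting g raises the number of components from 1 to 3, so g is a cut vertex.

Yes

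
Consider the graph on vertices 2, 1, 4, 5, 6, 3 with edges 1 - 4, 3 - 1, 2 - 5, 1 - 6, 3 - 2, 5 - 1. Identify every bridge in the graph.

The edges on the cycle 3-2-5-1-3 are not bridges since each lies on that cycle.
But removing 1 - 4 disconnects 1 from 4; removing 1 - 6 disconnects 1 from 6 — these are bridges.

1-4, 1-6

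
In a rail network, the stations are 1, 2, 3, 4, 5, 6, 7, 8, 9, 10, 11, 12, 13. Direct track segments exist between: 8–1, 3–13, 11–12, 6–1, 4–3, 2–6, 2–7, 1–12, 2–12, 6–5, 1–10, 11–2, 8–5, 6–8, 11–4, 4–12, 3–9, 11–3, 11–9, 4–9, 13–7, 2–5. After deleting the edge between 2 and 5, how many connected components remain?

2 and 5 are still connected via 2-6-5, so the component count stays at 1.

1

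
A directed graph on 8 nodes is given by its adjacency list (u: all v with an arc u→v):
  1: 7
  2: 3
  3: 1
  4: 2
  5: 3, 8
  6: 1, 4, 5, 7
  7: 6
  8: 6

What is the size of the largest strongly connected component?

8

{1, 2, 3, 4, 5, 6, 7, 8} are all mutually reachable — one SCC of size 8.
The largest has 8 vertices.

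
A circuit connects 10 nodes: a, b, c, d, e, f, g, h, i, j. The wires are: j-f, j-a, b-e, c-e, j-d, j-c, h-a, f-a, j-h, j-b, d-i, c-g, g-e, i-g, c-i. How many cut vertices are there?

1

Removing j increases the component count from 1 to 2, so j is a cut vertex.
By contrast removing d leaves 1 component; it is not a cut vertex. No other vertex is a cut vertex either.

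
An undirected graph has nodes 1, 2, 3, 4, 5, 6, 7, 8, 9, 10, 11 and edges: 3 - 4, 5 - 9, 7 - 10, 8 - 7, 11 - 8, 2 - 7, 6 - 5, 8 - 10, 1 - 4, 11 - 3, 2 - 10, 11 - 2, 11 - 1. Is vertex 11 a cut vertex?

Yes

Deleting 11 raises the number of components from 2 to 3, so 11 is a cut vertex.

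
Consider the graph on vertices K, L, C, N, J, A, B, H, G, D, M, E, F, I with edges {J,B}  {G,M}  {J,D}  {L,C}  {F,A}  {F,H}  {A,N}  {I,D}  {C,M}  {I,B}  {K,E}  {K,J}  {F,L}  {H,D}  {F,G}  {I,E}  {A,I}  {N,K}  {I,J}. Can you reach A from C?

From C we can reach A, B, C, D, E, F, G, H, I, J, K, L, M, N, which includes A.

Yes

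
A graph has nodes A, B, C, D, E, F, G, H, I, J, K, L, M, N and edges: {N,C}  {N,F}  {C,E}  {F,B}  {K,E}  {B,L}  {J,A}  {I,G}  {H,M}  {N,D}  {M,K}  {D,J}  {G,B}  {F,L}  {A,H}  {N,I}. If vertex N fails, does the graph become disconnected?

Deleting N raises the number of components from 1 to 2, so N is a cut vertex.

Yes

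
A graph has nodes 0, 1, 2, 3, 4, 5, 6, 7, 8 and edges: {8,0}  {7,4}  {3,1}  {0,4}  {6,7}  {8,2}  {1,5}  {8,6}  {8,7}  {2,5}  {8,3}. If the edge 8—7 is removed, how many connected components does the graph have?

8 and 7 are still connected via 8-6-7, so the component count stays at 1.

1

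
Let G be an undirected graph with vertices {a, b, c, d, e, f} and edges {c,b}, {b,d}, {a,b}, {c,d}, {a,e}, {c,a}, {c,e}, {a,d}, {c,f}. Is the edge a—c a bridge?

No

After removing a—c, the path a-d-c still connects them, so the edge is not a bridge.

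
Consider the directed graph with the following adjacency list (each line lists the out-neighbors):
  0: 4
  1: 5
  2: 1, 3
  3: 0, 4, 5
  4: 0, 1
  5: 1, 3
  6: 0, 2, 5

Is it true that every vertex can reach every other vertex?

There is no directed path from 3 to 2, so the graph is not strongly connected.

No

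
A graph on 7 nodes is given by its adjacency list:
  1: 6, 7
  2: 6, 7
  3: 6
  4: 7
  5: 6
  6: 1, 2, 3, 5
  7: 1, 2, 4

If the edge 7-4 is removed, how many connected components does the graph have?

2

Before removal there is 1 component.
7-4 is a bridge — removing it separates 7's side from 4's side.
After removal: 2 components.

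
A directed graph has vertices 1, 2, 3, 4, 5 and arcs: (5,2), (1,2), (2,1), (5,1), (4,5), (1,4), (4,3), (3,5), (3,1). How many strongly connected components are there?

1

{1, 2, 3, 4, 5} are all mutually reachable — one SCC of size 5.
That gives 1 strongly connected component.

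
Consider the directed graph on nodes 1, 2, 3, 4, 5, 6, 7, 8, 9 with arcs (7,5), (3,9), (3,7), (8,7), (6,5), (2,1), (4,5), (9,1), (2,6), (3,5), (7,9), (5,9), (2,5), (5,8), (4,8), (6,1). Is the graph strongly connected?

There is no directed path from 3 to 6, so the graph is not strongly connected.

No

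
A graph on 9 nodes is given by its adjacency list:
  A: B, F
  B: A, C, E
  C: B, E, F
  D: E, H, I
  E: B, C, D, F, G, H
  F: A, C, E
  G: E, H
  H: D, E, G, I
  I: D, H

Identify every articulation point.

Removing E increases the component count from 1 to 2, so E is a cut vertex.
By contrast removing H leaves 1 component; it is not a cut vertex. No other vertex is a cut vertex either.

E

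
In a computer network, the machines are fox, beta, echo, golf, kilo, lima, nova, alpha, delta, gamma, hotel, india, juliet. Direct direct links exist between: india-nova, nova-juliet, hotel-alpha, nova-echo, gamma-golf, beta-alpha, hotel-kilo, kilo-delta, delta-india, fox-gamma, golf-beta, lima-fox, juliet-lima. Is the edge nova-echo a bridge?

Yes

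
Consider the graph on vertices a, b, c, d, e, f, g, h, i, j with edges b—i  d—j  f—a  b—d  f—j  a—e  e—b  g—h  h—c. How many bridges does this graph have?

3

The edges on the cycle f-a-e-b-d-j-f are not bridges since each lies on that cycle.
But removing h—c disconnects h from c; removing b—i disconnects b from i; removing h—g disconnects h from g — these are bridges.
That makes 3 bridges.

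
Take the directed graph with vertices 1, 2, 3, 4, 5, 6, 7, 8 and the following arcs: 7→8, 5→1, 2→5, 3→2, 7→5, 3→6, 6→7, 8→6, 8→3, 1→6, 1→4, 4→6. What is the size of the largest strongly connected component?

8

{1, 2, 3, 4, 5, 6, 7, 8} are all mutually reachable — one SCC of size 8.
The largest has 8 vertices.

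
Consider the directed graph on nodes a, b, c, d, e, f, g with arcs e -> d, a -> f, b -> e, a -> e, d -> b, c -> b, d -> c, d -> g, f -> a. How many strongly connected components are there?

{b, c, d, e} are all mutually reachable — one SCC of size 4.
{a, f} are all mutually reachable — one SCC of size 2.
{g} is an SCC by itself.
That gives 3 strongly connected components.

3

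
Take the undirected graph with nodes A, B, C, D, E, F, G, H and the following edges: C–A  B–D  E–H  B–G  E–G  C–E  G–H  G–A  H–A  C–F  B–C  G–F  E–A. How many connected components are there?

1

Starting from A we can reach A, B, C, D, E, F, G, H. That is one component of size 8.
Total: 1 component.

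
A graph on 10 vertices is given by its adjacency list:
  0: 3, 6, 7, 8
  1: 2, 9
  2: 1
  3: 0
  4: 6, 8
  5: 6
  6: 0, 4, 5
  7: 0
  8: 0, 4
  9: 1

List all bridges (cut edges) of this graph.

The edges on the cycle 4-6-0-8-4 are not bridges since each lies on that cycle.
But removing 1-9 disconnects 1 from 9; removing 0-7 disconnects 0 from 7; removing 1-2 disconnects 1 from 2; removing 0-3 disconnects 0 from 3 — these are bridges.
In total 5 edges are bridges.

0-3, 0-7, 1-2, 1-9, 5-6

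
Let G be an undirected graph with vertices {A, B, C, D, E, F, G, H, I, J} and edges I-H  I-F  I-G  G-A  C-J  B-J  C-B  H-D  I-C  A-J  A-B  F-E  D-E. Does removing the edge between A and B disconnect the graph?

After removing A-B, the path A-J-B still connects them, so the edge is not a bridge.

No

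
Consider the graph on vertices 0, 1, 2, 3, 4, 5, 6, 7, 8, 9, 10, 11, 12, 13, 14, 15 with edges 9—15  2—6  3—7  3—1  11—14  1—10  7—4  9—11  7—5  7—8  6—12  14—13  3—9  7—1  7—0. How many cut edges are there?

12

The edges on the cycle 3-7-1-3 are not bridges since each lies on that cycle.
But removing 7—4 disconnects 7 from 4; removing 7—5 disconnects 7 from 5; removing 14—13 disconnects 14 from 13; removing 2—6 disconnects 2 from 6 — these are bridges.
In total 12 edges are bridges.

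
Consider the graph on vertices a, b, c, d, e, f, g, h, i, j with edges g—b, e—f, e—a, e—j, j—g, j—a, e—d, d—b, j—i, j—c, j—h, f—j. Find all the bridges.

The edges on the cycle e-f-j-g-b-d-e are not bridges since each lies on that cycle.
But removing j—c disconnects j from c; removing j—h disconnects j from h; removing j—i disconnects j from i — these are bridges.

c-j, h-j, i-j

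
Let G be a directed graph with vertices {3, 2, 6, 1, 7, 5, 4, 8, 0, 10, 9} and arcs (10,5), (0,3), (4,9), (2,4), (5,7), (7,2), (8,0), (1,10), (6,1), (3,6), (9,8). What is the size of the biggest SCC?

{0, 1, 2, 3, 4, 5, 6, 7, 8, 9, 10} are all mutually reachable — one SCC of size 11.
The largest has 11 vertices.

11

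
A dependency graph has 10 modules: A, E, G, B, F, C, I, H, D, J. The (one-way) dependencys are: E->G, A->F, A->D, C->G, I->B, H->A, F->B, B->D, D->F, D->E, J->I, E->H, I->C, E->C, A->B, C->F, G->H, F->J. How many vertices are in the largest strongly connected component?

{A, B, C, D, E, F, G, H, I, J} are all mutually reachable — one SCC of size 10.
The largest has 10 vertices.

10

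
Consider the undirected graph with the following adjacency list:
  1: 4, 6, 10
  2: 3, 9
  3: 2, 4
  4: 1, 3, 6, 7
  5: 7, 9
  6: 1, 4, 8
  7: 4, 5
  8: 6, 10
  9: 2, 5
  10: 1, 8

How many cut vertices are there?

1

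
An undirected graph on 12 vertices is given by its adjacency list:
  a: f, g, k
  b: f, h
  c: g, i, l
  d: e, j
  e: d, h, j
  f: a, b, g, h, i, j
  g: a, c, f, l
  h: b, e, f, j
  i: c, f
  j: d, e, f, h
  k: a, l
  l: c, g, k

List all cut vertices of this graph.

f

Removing f increases the component count from 1 to 2, so f is a cut vertex.
By contrast removing b leaves 1 component; it is not a cut vertex. No other vertex is a cut vertex either.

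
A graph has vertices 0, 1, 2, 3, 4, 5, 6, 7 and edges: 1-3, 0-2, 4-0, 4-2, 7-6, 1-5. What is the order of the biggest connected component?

3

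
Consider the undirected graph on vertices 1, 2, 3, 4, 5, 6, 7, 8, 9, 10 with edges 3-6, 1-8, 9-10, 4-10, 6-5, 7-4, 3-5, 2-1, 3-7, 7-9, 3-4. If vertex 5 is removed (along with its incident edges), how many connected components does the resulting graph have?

2

With 5 gone, the remaining components are: {1, 2, 8}; {3, 4, 6, 7, 9, 10}.
That is 2 components.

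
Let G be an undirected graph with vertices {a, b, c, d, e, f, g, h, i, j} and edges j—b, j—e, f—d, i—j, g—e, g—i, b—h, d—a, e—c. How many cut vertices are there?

Removing b increases the component count from 2 to 3, so b is a cut vertex.
Removing d increases the component count from 2 to 3, so d is a cut vertex.
Removing e increases the component count from 2 to 3, so e is a cut vertex.
Likewise j is a cut vertex.
By contrast removing c leaves 2 components; it is not a cut vertex. No other vertex is a cut vertex either.

4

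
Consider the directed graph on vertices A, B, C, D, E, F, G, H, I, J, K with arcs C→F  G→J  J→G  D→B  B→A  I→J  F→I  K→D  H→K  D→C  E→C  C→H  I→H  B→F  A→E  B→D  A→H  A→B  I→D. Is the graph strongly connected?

No

There is no directed path from J to I, so the graph is not strongly connected.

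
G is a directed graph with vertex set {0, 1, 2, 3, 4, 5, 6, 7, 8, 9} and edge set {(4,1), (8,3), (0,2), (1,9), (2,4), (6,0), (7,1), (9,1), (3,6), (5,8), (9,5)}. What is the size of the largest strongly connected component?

9

{0, 1, 2, 3, 4, 5, 6, 8, 9} are all mutually reachable — one SCC of size 9.
{7} is an SCC by itself.
The largest has 9 vertices.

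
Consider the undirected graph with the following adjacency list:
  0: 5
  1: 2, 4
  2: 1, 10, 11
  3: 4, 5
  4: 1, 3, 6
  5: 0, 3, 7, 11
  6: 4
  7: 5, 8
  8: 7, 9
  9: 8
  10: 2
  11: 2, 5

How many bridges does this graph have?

The edges on the cycle 2-11-5-3-4-1-2 are not bridges since each lies on that cycle.
But removing 9-8 disconnects 9 from 8; removing 5-7 disconnects 5 from 7; removing 7-8 disconnects 7 from 8; removing 5-0 disconnects 5 from 0 — these are bridges.
In total 6 edges are bridges.

6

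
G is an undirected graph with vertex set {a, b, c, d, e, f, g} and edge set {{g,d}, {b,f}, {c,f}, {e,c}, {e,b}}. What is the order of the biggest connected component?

4

a is isolated — a component by itself.
Starting from d we can reach d, g. That is one component of size 2.
Starting from b we can reach b, c, e, f. That is one component of size 4.
The largest has 4 vertices.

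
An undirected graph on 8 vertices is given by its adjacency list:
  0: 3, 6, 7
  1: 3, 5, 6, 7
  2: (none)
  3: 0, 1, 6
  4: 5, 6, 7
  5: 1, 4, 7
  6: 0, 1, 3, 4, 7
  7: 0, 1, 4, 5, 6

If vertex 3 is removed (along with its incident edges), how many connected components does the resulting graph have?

With 3 gone, the remaining components are: {2}; {0, 1, 4, 5, 6, 7}.
That is 2 components.

2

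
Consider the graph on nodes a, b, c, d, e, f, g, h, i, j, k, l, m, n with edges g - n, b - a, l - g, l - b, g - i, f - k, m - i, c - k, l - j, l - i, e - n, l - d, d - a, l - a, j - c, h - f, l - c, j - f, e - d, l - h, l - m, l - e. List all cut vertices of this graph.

Removing l increases the component count from 1 to 2, so l is a cut vertex.
By contrast removing b leaves 1 component; it is not a cut vertex. No other vertex is a cut vertex either.

l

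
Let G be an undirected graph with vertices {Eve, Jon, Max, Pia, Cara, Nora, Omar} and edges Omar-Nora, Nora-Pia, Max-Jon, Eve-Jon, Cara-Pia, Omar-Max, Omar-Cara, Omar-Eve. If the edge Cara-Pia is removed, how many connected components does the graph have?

1

Cara and Pia are still connected via Cara-Omar-Nora-Pia, so the component count stays at 1.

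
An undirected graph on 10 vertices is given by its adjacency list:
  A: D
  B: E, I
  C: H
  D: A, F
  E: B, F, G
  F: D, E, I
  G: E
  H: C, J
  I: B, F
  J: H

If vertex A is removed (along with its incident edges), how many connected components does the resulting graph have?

2

With A gone, the remaining components are: {C, H, J}; {B, D, E, F, G, I}.
That is 2 components.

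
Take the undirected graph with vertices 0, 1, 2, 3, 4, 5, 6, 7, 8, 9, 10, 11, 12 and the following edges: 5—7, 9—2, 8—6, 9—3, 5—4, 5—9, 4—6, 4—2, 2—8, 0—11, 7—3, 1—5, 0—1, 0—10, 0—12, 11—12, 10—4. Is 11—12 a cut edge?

After removing 11—12, the path 11-0-12 still connects them, so the edge is not a bridge.

No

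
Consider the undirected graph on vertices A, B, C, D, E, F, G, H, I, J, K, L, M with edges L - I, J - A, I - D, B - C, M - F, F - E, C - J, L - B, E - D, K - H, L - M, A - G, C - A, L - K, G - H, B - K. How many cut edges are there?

0

The edges on the cycle C-J-A-C are not bridges since each lies on that cycle.
Every edge lies on some cycle, so there are no bridges.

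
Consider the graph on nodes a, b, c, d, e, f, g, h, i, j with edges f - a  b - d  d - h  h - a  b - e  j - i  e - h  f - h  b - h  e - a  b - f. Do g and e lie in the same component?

The component containing g is {g}, and e is not in it.

No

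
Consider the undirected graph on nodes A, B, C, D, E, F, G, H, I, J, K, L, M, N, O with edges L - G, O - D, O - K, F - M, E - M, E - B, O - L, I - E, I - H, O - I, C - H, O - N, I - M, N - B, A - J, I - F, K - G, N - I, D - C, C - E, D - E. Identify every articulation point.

Removing O increases the component count from 2 to 3, so O is a cut vertex.
By contrast removing N leaves 2 components; it is not a cut vertex. No other vertex is a cut vertex either.

O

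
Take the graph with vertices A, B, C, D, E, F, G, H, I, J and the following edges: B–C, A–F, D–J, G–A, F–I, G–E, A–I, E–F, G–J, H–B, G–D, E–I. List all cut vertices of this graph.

B, G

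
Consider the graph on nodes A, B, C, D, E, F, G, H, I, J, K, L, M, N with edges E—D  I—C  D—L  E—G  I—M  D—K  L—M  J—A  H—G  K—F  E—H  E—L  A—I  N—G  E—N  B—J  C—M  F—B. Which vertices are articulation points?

Removing E increases the component count from 1 to 2, so E is a cut vertex.
By contrast removing L leaves 1 component; it is not a cut vertex. No other vertex is a cut vertex either.

E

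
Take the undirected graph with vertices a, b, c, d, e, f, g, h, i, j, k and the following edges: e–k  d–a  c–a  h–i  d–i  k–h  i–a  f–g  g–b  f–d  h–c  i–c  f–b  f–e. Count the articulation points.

Removing f increases the component count from 2 to 3, so f is a cut vertex.
By contrast removing h leaves 2 components; it is not a cut vertex. No other vertex is a cut vertex either.

1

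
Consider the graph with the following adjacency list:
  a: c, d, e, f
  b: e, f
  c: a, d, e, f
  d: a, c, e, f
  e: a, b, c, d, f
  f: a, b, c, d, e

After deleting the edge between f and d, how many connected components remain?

1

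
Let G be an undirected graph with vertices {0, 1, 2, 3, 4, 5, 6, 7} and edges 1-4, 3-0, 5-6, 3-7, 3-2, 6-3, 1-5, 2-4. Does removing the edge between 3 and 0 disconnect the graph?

Yes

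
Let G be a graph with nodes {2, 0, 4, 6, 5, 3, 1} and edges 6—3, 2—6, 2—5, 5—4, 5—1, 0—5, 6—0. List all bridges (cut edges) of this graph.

1-5, 3-6, 4-5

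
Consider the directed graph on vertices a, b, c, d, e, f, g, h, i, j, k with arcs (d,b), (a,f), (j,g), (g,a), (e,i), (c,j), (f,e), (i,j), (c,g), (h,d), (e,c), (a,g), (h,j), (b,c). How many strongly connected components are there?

{a, c, e, f, g, i, j} are all mutually reachable — one SCC of size 7.
{k} is an SCC by itself.
{b} is an SCC by itself.
{d} is an SCC by itself.
{h} is an SCC by itself.
That gives 5 strongly connected components.

5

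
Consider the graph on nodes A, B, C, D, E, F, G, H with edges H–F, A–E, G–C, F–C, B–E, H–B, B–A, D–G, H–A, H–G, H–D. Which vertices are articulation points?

Removing H increases the component count from 1 to 2, so H is a cut vertex.
By contrast removing E leaves 1 component; it is not a cut vertex. No other vertex is a cut vertex either.

H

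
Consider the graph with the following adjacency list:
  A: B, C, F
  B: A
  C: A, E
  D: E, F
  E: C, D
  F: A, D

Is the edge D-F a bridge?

After removing D-F, the path D-E-C-A-F still connects them, so the edge is not a bridge.

No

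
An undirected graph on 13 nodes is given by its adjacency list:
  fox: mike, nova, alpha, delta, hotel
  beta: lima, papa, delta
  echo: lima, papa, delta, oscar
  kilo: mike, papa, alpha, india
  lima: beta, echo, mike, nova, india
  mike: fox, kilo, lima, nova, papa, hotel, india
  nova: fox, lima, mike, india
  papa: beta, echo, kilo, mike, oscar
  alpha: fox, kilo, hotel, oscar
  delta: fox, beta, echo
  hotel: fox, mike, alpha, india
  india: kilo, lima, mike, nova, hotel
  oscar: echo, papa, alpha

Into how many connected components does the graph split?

Starting from fox we can reach fox, beta, echo, kilo, lima, mike, nova, papa, alpha, delta, hotel, india, oscar. That is one component of size 13.
Total: 1 component.

1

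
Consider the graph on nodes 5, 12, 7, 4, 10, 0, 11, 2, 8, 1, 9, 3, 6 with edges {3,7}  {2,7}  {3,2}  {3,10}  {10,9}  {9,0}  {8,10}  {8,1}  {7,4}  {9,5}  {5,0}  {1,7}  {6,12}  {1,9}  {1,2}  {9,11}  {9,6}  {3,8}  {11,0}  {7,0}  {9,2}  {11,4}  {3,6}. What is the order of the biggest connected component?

Starting from 0 we can reach 0, 1, 2, 3, 4, 5, 6, 7, 8, 9, 10, 11, 12. That is one component of size 13.
The largest has 13 vertices.

13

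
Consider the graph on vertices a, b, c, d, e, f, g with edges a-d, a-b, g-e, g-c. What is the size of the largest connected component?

f is isolated — a component by itself.
Starting from c we can reach c, e, g. That is one component of size 3.
Starting from a we can reach a, b, d. That is one component of size 3.
The largest has 3 vertices.

3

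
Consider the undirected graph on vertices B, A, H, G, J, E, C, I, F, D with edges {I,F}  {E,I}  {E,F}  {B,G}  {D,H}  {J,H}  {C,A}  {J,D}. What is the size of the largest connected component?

Starting from B we can reach B, G. That is one component of size 2.
Starting from A we can reach A, C. That is one component of size 2.
Starting from E we can reach E, F, I. That is one component of size 3.
Starting from D we can reach D, H, J. That is one component of size 3.
The largest has 3 vertices.

3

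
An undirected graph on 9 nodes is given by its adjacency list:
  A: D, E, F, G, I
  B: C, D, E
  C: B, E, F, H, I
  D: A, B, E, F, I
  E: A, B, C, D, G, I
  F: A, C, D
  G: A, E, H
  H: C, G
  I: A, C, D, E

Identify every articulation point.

none

Removing F, for instance, still leaves 1 component. No single vertex removal increases the component count — the graph has no articulation points.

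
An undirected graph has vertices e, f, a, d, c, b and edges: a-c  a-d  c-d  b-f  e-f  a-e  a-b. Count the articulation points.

Removing a increases the component count from 1 to 2, so a is a cut vertex.
By contrast removing b leaves 1 component; it is not a cut vertex. No other vertex is a cut vertex either.

1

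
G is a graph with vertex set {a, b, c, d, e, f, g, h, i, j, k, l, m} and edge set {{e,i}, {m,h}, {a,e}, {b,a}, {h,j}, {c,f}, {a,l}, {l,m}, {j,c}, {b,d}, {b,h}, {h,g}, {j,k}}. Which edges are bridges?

a-e, b-d, c-f, c-j, e-i, g-h, h-j, j-k

The edges on the cycle b-a-l-m-h-b are not bridges since each lies on that cycle.
But removing a–e disconnects a from e; removing h–j disconnects h from j; removing e–i disconnects e from i; removing j–c disconnects j from c — these are bridges.
In total 8 edges are bridges.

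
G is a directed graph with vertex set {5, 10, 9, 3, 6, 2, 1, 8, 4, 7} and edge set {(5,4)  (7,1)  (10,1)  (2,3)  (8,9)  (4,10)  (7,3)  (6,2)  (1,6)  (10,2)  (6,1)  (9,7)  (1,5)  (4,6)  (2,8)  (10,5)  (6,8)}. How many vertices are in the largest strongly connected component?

{1, 2, 4, 5, 6, 7, 8, 9, 10} are all mutually reachable — one SCC of size 9.
{3} is an SCC by itself.
The largest has 9 vertices.

9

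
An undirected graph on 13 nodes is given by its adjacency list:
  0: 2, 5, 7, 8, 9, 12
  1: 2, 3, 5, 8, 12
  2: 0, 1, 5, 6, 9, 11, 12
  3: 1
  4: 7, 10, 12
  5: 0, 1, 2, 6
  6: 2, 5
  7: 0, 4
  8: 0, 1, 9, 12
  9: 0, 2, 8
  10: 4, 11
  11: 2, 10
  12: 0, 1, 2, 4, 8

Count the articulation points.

1

Removing 1 increases the component count from 1 to 2, so 1 is a cut vertex.
By contrast removing 7 leaves 1 component; it is not a cut vertex. No other vertex is a cut vertex either.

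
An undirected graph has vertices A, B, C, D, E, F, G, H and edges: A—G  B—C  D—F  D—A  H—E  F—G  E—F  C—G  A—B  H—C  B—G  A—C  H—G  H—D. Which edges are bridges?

none

The edges on the cycle H-D-A-B-C-H are not bridges since each lies on that cycle.
Every edge lies on some cycle, so there are no bridges.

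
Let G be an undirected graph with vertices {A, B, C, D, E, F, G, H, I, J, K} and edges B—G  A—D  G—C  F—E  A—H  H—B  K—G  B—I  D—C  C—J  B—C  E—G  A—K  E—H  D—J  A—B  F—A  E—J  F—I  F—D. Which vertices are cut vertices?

none

Removing G, for instance, still leaves 1 component. No single vertex removal increases the component count — the graph has no articulation points.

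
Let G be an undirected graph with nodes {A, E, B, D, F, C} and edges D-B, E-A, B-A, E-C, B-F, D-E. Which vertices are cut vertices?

Removing B increases the component count from 1 to 2, so B is a cut vertex.
Removing E increases the component count from 1 to 2, so E is a cut vertex.
By contrast removing C leaves 1 component; it is not a cut vertex. No other vertex is a cut vertex either.

B, E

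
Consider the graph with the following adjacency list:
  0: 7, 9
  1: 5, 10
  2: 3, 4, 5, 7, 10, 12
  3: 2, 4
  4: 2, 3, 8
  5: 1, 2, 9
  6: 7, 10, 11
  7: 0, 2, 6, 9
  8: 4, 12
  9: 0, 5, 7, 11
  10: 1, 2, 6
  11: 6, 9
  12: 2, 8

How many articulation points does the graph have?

1

Removing 2 increases the component count from 1 to 2, so 2 is a cut vertex.
By contrast removing 9 leaves 1 component; it is not a cut vertex. No other vertex is a cut vertex either.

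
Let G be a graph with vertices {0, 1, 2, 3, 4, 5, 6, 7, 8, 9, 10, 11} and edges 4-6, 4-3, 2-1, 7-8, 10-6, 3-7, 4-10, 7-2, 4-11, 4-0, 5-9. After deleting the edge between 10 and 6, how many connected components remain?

2

10 and 6 are still connected via 10-4-6, so the component count stays at 2.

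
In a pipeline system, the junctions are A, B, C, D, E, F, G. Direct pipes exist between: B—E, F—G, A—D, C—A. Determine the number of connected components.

3

Starting from F we can reach F, G. That is one component of size 2.
Starting from B we can reach B, E. That is one component of size 2.
Starting from A we can reach A, C, D. That is one component of size 3.
Total: 3 components.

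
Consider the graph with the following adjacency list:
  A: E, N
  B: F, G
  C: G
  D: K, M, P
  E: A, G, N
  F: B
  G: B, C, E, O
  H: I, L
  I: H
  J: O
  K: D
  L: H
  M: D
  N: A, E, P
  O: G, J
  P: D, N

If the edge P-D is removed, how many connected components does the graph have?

3

Before removal there are 2 components.
P-D is a bridge — removing it separates P's side from D's side.
After removal: 3 components.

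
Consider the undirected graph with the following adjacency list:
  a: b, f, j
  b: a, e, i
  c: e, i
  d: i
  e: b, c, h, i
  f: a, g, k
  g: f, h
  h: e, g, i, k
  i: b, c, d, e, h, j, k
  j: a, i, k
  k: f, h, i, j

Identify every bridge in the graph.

d-i

The edges on the cycle b-a-f-g-h-e-b are not bridges since each lies on that cycle.
But removing i-d disconnects i from d — this is a bridge.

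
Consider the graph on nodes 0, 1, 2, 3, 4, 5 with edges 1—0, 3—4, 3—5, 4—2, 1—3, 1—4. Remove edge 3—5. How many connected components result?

2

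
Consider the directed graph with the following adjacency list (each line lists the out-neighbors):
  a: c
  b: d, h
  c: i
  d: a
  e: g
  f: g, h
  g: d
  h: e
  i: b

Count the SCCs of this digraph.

2

{a, b, c, d, e, g, h, i} are all mutually reachable — one SCC of size 8.
{f} is an SCC by itself.
That gives 2 strongly connected components.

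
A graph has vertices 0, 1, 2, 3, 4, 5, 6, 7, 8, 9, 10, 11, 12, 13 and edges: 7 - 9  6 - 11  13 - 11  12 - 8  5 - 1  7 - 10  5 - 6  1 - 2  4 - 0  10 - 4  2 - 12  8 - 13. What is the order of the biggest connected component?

8

3 is isolated — a component by itself.
Starting from 0 we can reach 0, 4, 7, 9, 10. That is one component of size 5.
Starting from 1 we can reach 1, 2, 5, 6, 8, 11, 12, 13. That is one component of size 8.
The largest has 8 vertices.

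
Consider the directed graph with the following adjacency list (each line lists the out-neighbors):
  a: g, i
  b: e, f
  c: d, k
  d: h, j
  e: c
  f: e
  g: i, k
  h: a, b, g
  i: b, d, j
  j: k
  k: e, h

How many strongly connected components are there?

1

{a, b, c, d, e, f, g, h, i, j, k} are all mutually reachable — one SCC of size 11.
That gives 1 strongly connected component.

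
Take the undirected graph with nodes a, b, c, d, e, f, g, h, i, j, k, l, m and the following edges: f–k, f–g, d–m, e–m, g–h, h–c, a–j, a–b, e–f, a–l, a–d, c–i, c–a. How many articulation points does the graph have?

Removing a increases the component count from 1 to 4, so a is a cut vertex.
Removing c increases the component count from 1 to 2, so c is a cut vertex.
Removing f increases the component count from 1 to 2, so f is a cut vertex.
By contrast removing i leaves 1 component; it is not a cut vertex. No other vertex is a cut vertex either.

3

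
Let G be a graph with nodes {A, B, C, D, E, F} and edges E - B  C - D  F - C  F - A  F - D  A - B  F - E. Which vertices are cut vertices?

Removing F increases the component count from 1 to 2, so F is a cut vertex.
By contrast removing C leaves 1 component; it is not a cut vertex. No other vertex is a cut vertex either.

F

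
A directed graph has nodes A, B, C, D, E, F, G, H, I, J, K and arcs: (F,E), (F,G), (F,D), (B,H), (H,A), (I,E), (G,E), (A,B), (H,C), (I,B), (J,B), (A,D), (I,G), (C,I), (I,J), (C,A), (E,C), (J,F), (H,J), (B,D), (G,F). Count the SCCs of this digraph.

{A, B, C, E, F, G, H, I, J} are all mutually reachable — one SCC of size 9.
{D} is an SCC by itself.
{K} is an SCC by itself.
That gives 3 strongly connected components.

3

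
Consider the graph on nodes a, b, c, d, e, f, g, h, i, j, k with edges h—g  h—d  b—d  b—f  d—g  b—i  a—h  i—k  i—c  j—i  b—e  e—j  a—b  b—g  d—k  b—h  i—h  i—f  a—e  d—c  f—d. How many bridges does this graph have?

0

The edges on the cycle b-e-j-i-b are not bridges since each lies on that cycle.
Every edge lies on some cycle, so there are no bridges.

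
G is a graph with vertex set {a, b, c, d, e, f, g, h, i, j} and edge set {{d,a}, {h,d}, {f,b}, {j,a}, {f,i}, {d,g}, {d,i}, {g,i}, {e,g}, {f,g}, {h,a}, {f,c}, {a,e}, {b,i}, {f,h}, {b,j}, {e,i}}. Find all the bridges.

c-f

The edges on the cycle f-h-d-a-e-g-i-f are not bridges since each lies on that cycle.
But removing f–c disconnects f from c — this is a bridge.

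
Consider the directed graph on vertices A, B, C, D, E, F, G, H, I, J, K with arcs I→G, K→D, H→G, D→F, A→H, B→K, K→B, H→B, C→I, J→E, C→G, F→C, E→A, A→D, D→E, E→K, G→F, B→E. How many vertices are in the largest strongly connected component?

6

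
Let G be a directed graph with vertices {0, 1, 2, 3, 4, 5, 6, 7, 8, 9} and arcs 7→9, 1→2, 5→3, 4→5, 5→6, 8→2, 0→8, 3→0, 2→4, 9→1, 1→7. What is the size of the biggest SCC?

6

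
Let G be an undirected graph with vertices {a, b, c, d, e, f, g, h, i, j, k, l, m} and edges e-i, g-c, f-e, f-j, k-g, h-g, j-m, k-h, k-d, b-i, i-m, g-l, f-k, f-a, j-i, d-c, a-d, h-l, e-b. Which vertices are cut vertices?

f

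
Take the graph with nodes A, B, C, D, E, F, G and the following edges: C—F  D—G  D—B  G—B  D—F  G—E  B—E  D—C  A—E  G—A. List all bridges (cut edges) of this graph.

none

The edges on the cycle D-C-F-D are not bridges since each lies on that cycle.
Every edge lies on some cycle, so there are no bridges.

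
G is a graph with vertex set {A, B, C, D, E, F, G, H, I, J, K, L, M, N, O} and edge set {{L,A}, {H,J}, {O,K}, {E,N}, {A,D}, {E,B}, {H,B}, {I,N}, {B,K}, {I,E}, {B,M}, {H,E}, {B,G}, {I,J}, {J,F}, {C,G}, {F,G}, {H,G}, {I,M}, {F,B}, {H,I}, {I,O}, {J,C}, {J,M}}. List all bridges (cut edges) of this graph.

The edges on the cycle H-I-J-C-G-B-E-H are not bridges since each lies on that cycle.
But removing A-D disconnects A from D; removing L-A disconnects L from A — these are bridges.

A-D, A-L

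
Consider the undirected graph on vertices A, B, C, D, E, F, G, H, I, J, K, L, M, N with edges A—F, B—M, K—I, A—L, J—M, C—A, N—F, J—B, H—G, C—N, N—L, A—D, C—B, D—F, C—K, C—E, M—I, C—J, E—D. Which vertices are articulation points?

C

Removing C increases the component count from 2 to 3, so C is a cut vertex.
By contrast removing L leaves 2 components; it is not a cut vertex. No other vertex is a cut vertex either.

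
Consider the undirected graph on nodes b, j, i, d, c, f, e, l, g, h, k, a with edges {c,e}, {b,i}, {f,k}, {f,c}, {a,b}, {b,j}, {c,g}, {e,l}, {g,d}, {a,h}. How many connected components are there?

Starting from a we can reach a, b, h, i, j. That is one component of size 5.
Starting from c we can reach c, d, e, f, g, k, l. That is one component of size 7.
Total: 2 components.

2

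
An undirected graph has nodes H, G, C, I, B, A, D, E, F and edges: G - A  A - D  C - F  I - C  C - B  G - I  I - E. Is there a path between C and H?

No

The component containing C is {A, B, C, D, E, F, G, I}, and H is not in it.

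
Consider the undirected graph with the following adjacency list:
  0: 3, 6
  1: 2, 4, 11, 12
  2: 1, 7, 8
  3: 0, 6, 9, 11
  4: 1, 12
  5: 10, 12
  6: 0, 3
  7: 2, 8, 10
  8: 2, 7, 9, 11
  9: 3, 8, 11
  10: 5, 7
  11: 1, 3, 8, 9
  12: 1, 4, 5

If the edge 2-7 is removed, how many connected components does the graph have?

2 and 7 are still connected via 2-8-7, so the component count stays at 1.

1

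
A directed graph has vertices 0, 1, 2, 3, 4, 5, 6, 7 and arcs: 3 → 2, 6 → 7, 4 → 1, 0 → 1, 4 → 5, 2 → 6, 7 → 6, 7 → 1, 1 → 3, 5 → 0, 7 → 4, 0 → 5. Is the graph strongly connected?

Yes

From 2 we can reach every vertex (0, 1, 2, 3, 4, 5, 6, 7), and every vertex can reach 2 (0, 1, 2, 3, 4, 5, 6, 7). So the whole graph is one strongly connected component.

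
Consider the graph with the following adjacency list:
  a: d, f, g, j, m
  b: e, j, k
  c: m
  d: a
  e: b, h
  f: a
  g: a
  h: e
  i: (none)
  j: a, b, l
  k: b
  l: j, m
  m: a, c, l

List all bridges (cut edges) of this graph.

a-d, a-f, a-g, b-e, b-j, b-k, c-m, e-h

The edges on the cycle l-m-a-j-l are not bridges since each lies on that cycle.
But removing m-c disconnects m from c; removing a-g disconnects a from g; removing j-b disconnects j from b; removing a-d disconnects a from d — these are bridges.
In total 8 edges are bridges.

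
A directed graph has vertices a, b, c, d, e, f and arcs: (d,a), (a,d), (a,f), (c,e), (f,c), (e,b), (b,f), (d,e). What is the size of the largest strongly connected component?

4

{b, c, e, f} are all mutually reachable — one SCC of size 4.
{a, d} are all mutually reachable — one SCC of size 2.
The largest has 4 vertices.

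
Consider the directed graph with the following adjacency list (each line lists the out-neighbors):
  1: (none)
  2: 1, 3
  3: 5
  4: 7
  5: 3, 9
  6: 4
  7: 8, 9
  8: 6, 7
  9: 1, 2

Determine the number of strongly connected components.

3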